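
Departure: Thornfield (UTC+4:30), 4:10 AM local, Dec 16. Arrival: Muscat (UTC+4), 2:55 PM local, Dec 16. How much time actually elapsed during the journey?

Departure in UTC: 4:10 AM − 4:30 = 11:40 PM on Dec 15.
Arrival in UTC: 2:55 PM − 4:00 = 10:55 AM on Dec 16.
Elapsed = 10:55 AM − 11:40 PM (+1 day) = 11 hours 15 minutes.

11 hours 15 minutes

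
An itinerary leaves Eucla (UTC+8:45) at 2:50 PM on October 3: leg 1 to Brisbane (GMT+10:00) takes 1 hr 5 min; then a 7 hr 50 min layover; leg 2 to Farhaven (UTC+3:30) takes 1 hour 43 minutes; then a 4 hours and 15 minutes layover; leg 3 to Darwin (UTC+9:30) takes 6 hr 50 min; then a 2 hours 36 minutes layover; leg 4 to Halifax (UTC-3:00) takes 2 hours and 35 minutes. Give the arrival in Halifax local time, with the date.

5:59 AM on October 4

Convert departure to UTC: 2:50 PM − 8:45 = 6:05 AM UTC on Oct 3.
Add 1 hour and 5 minutes leg 1 → 7:10 AM UTC.
Add 7 hours 50 minutes layover in Brisbane → 3:00 PM UTC.
Add 1 hour and 43 minutes leg 2 → 4:43 PM UTC.
Add 4 hours 15 minutes layover in Farhaven → 8:58 PM UTC.
Add 6 hours and 50 minutes leg 3 → 3:48 AM UTC (Oct 4).
Add 2 hours and 36 minutes layover in Darwin → 6:24 AM UTC.
Add 2 hours and 35 minutes leg 4 → 8:59 AM UTC.
Halifax is UTC−3:00, so local arrival = 8:59 AM − 3:00 = 5:59 AM on Oct 4.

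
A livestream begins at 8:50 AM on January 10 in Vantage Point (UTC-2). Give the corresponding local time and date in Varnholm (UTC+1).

Varnholm is 3:00 ahead of Vantage Point.
Shift by the zone difference: 8:50 AM + 3:00 = 11:50 AM on Jan 10 in Varnholm.

11:50 AM on January 10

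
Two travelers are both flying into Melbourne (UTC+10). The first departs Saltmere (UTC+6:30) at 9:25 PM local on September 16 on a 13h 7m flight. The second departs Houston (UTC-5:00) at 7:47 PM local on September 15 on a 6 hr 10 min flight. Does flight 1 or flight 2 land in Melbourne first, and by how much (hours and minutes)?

Flight 1 in UTC: 9:25 PM − 6:30 = 2:55 PM on Sep 16.
+13 hours 7 minutes → arrive 4:02 AM UTC on Sep 17.
Flight 2 in UTC: 7:47 PM + 5:00 = 12:47 AM on Sep 16.
+6 hours 10 minutes → arrive 6:57 AM UTC on Sep 16.
Flight 2 lands earlier by 21 hours 5 minutes.

the second, by 21 hours 5 minutes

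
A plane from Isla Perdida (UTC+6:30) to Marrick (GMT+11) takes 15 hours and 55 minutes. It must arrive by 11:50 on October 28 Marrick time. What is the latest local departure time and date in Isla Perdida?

Target arrival in UTC: 11:50 − 11:00 = 00:50 on Oct 28.
Subtract 15 hours and 55 minutes → departure 08:55 UTC on Oct 27.
Isla Perdida is UTC+6:30: 08:55 + 6:30 = 15:25 on Oct 27.

15:25 on October 27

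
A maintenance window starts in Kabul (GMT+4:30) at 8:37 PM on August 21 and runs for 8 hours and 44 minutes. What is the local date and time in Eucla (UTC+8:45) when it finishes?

9:36 AM on Aug 22

Convert start to UTC: 8:37 PM − 4:30 = 4:07 PM UTC on Aug 21.
Add 8 hours 44 minutes duration → 12:51 AM UTC (Aug 22).
Eucla is UTC+8:45, so local end time = 12:51 AM + 8:45 = 9:36 AM on Aug 22.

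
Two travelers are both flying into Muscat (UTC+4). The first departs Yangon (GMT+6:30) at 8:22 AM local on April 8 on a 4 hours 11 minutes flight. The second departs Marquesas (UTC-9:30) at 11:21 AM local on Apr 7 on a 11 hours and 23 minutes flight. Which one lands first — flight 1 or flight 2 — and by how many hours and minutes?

Flight 1 in UTC: 8:22 AM − 6:30 = 1:52 AM on Apr 8.
+4 hours and 11 minutes → arrive 6:03 AM UTC on Apr 8.
Flight 2 in UTC: 11:21 AM + 9:30 = 8:51 PM on Apr 7.
+11 hours 23 minutes → arrive 8:14 AM UTC on Apr 8.
Flight 1 lands earlier by 2 hours 11 minutes.

the first, by 2 hours 11 minutes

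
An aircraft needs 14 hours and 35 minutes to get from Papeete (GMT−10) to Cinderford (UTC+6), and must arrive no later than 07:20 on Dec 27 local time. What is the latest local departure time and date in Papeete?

Target arrival in UTC: 07:20 − 6:00 = 01:20 on Dec 27.
Subtract 14 hours 35 minutes → departure 10:45 UTC on Dec 26.
Papeete is UTC−10:00: 10:45 − 10:00 = 00:45 on Dec 26.

00:45 on December 26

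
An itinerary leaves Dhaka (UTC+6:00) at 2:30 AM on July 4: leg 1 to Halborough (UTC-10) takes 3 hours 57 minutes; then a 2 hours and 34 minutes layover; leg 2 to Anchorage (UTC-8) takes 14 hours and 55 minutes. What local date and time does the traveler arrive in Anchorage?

9:56 AM on July 4

Convert departure to UTC: 2:30 AM − 6:00 = 8:30 PM UTC on Jul 3.
Add 3 hours 57 minutes leg 1 → 12:27 AM UTC (Jul 4).
Add 2 hours and 34 minutes layover in Halborough → 3:01 AM UTC.
Add 14 hours 55 minutes leg 2 → 5:56 PM UTC.
Anchorage is UTC−8:00, so local arrival = 5:56 PM − 8:00 = 9:56 AM on Jul 4.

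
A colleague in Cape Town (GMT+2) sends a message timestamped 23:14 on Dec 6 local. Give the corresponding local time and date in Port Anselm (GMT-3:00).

In UTC: 23:14 − 2:00 = 21:14 on Dec 6.
Port Anselm is UTC−3:00: 21:14 − 3:00 = 18:14 on Dec 6.

18:14 on December 6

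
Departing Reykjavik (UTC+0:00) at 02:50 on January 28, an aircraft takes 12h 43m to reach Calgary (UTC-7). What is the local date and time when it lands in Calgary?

Calgary is 7:00 behind Reykjavik.
After 12 hours and 43 minutes it is 15:33 in Reykjavik.
Shift by the zone difference: 15:33 − 7:00 = 08:33 on Jan 28 in Calgary.

08:33 on January 28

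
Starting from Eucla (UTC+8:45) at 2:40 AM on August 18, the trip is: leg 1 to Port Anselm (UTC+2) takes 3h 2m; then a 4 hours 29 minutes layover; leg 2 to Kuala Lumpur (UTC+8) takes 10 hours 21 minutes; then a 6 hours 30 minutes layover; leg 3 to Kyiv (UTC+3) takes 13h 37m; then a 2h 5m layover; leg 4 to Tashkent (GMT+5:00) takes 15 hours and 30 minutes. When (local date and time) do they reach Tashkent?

Convert departure to UTC: 2:40 AM − 8:45 = 5:55 PM UTC on Aug 17.
Add 3 hours and 2 minutes leg 1 → 8:57 PM UTC.
Add 4 hours and 29 minutes layover in Port Anselm → 1:26 AM UTC (Aug 18).
Add 10 hours and 21 minutes leg 2 → 11:47 AM UTC.
Add 6 hours 30 minutes layover in Kuala Lumpur → 6:17 PM UTC.
Add 13 hours 37 minutes leg 3 → 7:54 AM UTC (Aug 19).
Add 2 hours and 5 minutes layover in Kyiv → 9:59 AM UTC.
Add 15 hours and 30 minutes leg 4 → 1:29 AM UTC (Aug 20).
Tashkent is UTC+5:00, so local arrival = 1:29 AM + 5:00 = 6:29 AM on Aug 20.

6:29 AM on August 20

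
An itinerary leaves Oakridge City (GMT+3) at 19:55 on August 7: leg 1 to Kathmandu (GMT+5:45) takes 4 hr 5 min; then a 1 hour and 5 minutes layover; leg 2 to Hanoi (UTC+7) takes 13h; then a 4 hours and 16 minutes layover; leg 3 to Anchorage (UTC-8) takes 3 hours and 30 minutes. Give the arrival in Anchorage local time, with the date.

Convert departure to UTC: 19:55 − 3:00 = 16:55 UTC on Aug 7.
Add 4 hours and 5 minutes leg 1 → 21:00 UTC.
Add 1 hour and 5 minutes layover in Kathmandu → 22:05 UTC.
Add 13 hours leg 2 → 11:05 UTC (Aug 8).
Add 4 hours and 16 minutes layover in Hanoi → 15:21 UTC.
Add 3 hours 30 minutes leg 3 → 18:51 UTC.
Anchorage is UTC−8:00, so local arrival = 18:51 − 8:00 = 10:51 on Aug 8.

10:51 on August 8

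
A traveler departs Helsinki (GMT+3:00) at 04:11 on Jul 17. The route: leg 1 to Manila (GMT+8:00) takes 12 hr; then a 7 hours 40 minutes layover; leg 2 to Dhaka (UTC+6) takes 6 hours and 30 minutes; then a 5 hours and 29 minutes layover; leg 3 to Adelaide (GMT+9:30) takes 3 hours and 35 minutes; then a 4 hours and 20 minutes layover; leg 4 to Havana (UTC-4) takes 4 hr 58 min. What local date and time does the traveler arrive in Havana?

Convert departure to UTC: 04:11 − 3:00 = 01:11 UTC on Jul 17.
Add 12 hours leg 1 → 13:11 UTC.
Add 7 hours 40 minutes layover in Manila → 20:51 UTC.
Add 6 hours and 30 minutes leg 2 → 03:21 UTC (Jul 18).
Add 5 hours 29 minutes layover in Dhaka → 08:50 UTC.
Add 3 hours and 35 minutes leg 3 → 12:25 UTC.
Add 4 hours 20 minutes layover in Adelaide → 16:45 UTC.
Add 4 hours and 58 minutes leg 4 → 21:43 UTC.
Havana is UTC−4:00, so local arrival = 21:43 − 4:00 = 17:43 on Jul 18.

17:43 on July 18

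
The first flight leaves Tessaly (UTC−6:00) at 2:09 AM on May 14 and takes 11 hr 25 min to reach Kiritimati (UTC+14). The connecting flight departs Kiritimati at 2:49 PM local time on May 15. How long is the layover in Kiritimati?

Convert departure to UTC: 2:09 AM + 6:00 = 8:09 AM UTC on May 14.
Add 11 hours 25 minutes flight time → 7:34 PM UTC.
Kiritimati is UTC+14:00, so local arrival = 7:34 PM + 14:00 = 9:34 AM on May 15.
Layover = 2:49 PM − 9:34 AM = 5 hours 15 minutes.

5 hours 15 minutes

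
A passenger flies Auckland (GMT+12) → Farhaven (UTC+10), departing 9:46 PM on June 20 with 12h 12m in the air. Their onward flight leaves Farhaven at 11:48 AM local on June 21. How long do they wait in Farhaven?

Convert departure to UTC: 9:46 PM − 12:00 = 9:46 AM UTC on Jun 20.
Add 12 hours and 12 minutes flight time → 9:58 PM UTC.
Farhaven is UTC+10:00, so local arrival = 9:58 PM + 10:00 = 7:58 AM on Jun 21.
Layover = 11:48 AM − 7:58 AM = 3 hours 50 minutes.

3 hours 50 minutes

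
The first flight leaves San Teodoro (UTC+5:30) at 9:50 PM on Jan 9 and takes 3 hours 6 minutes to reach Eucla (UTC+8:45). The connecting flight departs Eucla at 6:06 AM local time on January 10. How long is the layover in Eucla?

Convert departure to UTC: 9:50 PM − 5:30 = 4:20 PM UTC on Jan 9.
Add 3 hours 6 minutes flight time → 7:26 PM UTC.
Eucla is UTC+8:45, so local arrival = 7:26 PM + 8:45 = 4:11 AM on Jan 10.
Layover = 6:06 AM − 4:11 AM = 1 hour 55 minutes.

1 hour 55 minutes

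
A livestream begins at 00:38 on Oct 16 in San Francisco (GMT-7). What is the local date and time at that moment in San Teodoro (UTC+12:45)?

In UTC: 00:38 + 7:00 = 07:38 on Oct 16.
San Teodoro is UTC+12:45: 07:38 + 12:45 = 20:23 on Oct 16.

20:23 on October 16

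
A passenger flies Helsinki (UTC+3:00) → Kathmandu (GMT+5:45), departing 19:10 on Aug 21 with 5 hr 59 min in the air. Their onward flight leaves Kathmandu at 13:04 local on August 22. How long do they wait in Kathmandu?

9 hours 10 minutes

Convert departure to UTC: 19:10 − 3:00 = 16:10 UTC on Aug 21.
Add 5 hours and 59 minutes flight time → 22:09 UTC.
Kathmandu is UTC+5:45, so local arrival = 22:09 + 5:45 = 03:54 on Aug 22.
Layover = 13:04 − 03:54 = 9 hours 10 minutes.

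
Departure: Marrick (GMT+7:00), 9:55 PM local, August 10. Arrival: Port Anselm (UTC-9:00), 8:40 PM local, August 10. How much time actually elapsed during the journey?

Departure in UTC: 9:55 PM − 7:00 = 2:55 PM on Aug 10.
Arrival in UTC: 8:40 PM + 9:00 = 5:40 AM on Aug 11.
Elapsed = 5:40 AM − 2:55 PM (+1 day) = 14 hours 45 minutes.

14 hours 45 minutes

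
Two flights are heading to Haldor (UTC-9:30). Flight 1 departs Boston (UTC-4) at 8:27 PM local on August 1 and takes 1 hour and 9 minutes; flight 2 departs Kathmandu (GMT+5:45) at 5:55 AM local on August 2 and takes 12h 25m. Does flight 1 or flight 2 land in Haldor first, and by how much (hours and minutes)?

Flight 1 in UTC: 8:27 PM + 4:00 = 12:27 AM on Aug 2.
+1 hour and 9 minutes → arrive 1:36 AM UTC on Aug 2.
Flight 2 in UTC: 5:55 AM − 5:45 = 12:10 AM on Aug 2.
+12 hours 25 minutes → arrive 12:35 PM UTC on Aug 2.
Flight 1 lands earlier by 10 hours 59 minutes.

the first, by 10 hours 59 minutes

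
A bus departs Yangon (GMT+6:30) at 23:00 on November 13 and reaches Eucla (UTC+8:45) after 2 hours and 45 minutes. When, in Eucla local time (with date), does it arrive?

04:00 on November 14

Convert departure to UTC: 23:00 − 6:30 = 16:30 UTC on Nov 13.
Add 2 hours 45 minutes travel time → 19:15 UTC.
Eucla is UTC+8:45, so local arrival = 19:15 + 8:45 = 04:00 on Nov 14.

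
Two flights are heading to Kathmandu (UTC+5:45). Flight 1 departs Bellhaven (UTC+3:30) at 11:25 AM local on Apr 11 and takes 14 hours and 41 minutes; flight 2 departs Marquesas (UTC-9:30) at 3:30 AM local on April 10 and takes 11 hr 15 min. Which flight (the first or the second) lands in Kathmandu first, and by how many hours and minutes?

Flight 1 in UTC: 11:25 AM − 3:30 = 7:55 AM on Apr 11.
+14 hours and 41 minutes → arrive 10:36 PM UTC on Apr 11.
Flight 2 in UTC: 3:30 AM + 9:30 = 1:00 PM on Apr 10.
+11 hours and 15 minutes → arrive 12:15 AM UTC on Apr 11.
Flight 2 lands earlier by 22 hours 21 minutes.

the second, by 22 hours 21 minutes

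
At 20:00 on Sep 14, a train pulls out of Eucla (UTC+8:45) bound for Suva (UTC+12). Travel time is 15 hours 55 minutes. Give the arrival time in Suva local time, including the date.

15:10 on September 15

Convert departure to UTC: 20:00 − 8:45 = 11:15 UTC on Sep 14.
Add 15 hours and 55 minutes travel time → 03:10 UTC (Sep 15).
Suva is UTC+12:00, so local arrival = 03:10 + 12:00 = 15:10 on Sep 15.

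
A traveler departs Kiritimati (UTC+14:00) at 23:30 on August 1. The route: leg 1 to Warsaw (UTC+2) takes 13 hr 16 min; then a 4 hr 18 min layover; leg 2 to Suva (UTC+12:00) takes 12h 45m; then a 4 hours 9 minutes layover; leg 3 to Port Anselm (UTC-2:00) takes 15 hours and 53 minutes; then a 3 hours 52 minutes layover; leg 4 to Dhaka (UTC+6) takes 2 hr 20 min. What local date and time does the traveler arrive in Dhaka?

Convert departure to UTC: 23:30 − 14:00 = 09:30 UTC on Aug 1.
Add 13 hours 16 minutes leg 1 → 22:46 UTC.
Add 4 hours 18 minutes layover in Warsaw → 03:04 UTC (Aug 2).
Add 12 hours and 45 minutes leg 2 → 15:49 UTC.
Add 4 hours 9 minutes layover in Suva → 19:58 UTC.
Add 15 hours and 53 minutes leg 3 → 11:51 UTC (Aug 3).
Add 3 hours and 52 minutes layover in Port Anselm → 15:43 UTC.
Add 2 hours and 20 minutes leg 4 → 18:03 UTC.
Dhaka is UTC+6:00, so local arrival = 18:03 + 6:00 = 00:03 on Aug 4.

00:03 on August 4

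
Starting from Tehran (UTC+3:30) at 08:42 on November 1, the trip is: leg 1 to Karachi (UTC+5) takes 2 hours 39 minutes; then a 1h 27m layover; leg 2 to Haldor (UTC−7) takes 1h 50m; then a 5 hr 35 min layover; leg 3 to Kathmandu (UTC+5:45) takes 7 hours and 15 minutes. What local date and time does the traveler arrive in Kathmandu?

05:43 on Nov 2

Convert departure to UTC: 08:42 − 3:30 = 05:12 UTC on Nov 1.
Add 2 hours 39 minutes leg 1 → 07:51 UTC.
Add 1 hour and 27 minutes layover in Karachi → 09:18 UTC.
Add 1 hour 50 minutes leg 2 → 11:08 UTC.
Add 5 hours 35 minutes layover in Haldor → 16:43 UTC.
Add 7 hours and 15 minutes leg 3 → 23:58 UTC.
Kathmandu is UTC+5:45, so local arrival = 23:58 + 5:45 = 05:43 on Nov 2.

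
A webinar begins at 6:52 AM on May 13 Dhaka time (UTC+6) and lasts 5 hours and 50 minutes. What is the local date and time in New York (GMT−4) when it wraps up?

Convert start to UTC: 6:52 AM − 6:00 = 12:52 AM UTC on May 13.
Add 5 hours 50 minutes duration → 6:42 AM UTC.
New York is UTC−4:00, so local end time = 6:42 AM − 4:00 = 2:42 AM on May 13.

2:42 AM on May 13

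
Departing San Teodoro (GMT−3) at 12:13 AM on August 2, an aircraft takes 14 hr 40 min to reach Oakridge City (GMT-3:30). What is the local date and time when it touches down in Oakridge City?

Convert departure to UTC: 12:13 AM + 3:00 = 3:13 AM UTC on Aug 2.
Add 14 hours 40 minutes travel time → 5:53 PM UTC.
Oakridge City is UTC−3:30, so local arrival = 5:53 PM − 3:30 = 2:23 PM on Aug 2.

2:23 PM on Aug 2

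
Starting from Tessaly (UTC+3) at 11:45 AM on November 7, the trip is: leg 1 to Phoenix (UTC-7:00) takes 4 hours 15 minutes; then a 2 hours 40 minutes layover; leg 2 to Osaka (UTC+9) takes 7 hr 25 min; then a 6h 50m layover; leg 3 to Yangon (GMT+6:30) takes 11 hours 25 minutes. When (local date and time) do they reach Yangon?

11:50 PM on November 8

Convert departure to UTC: 11:45 AM − 3:00 = 8:45 AM UTC on Nov 7.
Add 4 hours and 15 minutes leg 1 → 1:00 PM UTC.
Add 2 hours 40 minutes layover in Phoenix → 3:40 PM UTC.
Add 7 hours and 25 minutes leg 2 → 11:05 PM UTC.
Add 6 hours 50 minutes layover in Osaka → 5:55 AM UTC (Nov 8).
Add 11 hours 25 minutes leg 3 → 5:20 PM UTC.
Yangon is UTC+6:30, so local arrival = 5:20 PM + 6:30 = 11:50 PM on Nov 8.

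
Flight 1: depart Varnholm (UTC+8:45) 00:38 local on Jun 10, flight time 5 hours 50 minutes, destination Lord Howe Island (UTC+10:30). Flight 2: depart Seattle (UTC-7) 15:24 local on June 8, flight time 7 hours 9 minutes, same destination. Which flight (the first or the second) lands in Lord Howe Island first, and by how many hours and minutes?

Flight 1 in UTC: 00:38 − 8:45 = 15:53 on Jun 9.
+5 hours and 50 minutes → arrive 21:43 UTC on Jun 9.
Flight 2 in UTC: 15:24 + 7:00 = 22:24 on Jun 8.
+7 hours 9 minutes → arrive 05:33 UTC on Jun 9.
Flight 2 lands earlier by 16 hours 10 minutes.

the second, by 16 hours 10 minutes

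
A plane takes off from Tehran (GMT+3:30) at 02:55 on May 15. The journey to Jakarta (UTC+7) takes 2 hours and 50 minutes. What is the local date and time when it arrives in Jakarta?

Convert departure to UTC: 02:55 − 3:30 = 23:25 UTC on May 14.
Add 2 hours and 50 minutes travel time → 02:15 UTC (May 15).
Jakarta is UTC+7:00, so local arrival = 02:15 + 7:00 = 09:15 on May 15.

09:15 on May 15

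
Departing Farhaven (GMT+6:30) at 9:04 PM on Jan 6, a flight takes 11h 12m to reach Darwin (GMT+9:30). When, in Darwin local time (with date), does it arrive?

11:16 AM on January 7

Convert departure to UTC: 9:04 PM − 6:30 = 2:34 PM UTC on Jan 6.
Add 11 hours 12 minutes travel time → 1:46 AM UTC (Jan 7).
Darwin is UTC+9:30, so local arrival = 1:46 AM + 9:30 = 11:16 AM on Jan 7.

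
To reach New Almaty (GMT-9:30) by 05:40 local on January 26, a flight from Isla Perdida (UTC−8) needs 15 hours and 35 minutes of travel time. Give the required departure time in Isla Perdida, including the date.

Target arrival in UTC: 05:40 + 9:30 = 15:10 on Jan 26.
Subtract 15 hours and 35 minutes → departure 23:35 UTC on Jan 25.
Isla Perdida is UTC−8:00: 23:35 − 8:00 = 15:35 on Jan 25.

15:35 on January 25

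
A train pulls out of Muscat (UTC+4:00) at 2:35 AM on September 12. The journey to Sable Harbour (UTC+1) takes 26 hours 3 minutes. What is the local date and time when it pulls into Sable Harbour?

1:38 AM on September 13

Convert departure to UTC: 2:35 AM − 4:00 = 10:35 PM UTC on Sep 11.
Add 26 hours 3 minutes travel time → 12:38 AM UTC (Sep 13).
Sable Harbour is UTC+1:00, so local arrival = 12:38 AM + 1:00 = 1:38 AM on Sep 13.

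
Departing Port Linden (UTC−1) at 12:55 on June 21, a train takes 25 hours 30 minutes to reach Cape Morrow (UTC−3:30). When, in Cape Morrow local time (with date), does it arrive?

11:55 on Jun 22

Convert departure to UTC: 12:55 + 1:00 = 13:55 UTC on Jun 21.
Add 25 hours 30 minutes travel time → 15:25 UTC (Jun 22).
Cape Morrow is UTC−3:30, so local arrival = 15:25 − 3:30 = 11:55 on Jun 22.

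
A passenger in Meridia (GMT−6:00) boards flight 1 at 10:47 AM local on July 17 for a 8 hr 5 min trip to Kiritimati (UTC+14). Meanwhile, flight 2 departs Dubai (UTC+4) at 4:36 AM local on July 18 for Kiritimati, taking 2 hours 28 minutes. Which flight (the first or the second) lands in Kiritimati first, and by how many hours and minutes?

the first, by 2 hours 12 minutes

Flight 1 in UTC: 10:47 AM + 6:00 = 4:47 PM on Jul 17.
+8 hours and 5 minutes → arrive 12:52 AM UTC on Jul 18.
Flight 2 in UTC: 4:36 AM − 4:00 = 12:36 AM on Jul 18.
+2 hours 28 minutes → arrive 3:04 AM UTC on Jul 18.
Flight 1 lands earlier by 2 hours 12 minutes.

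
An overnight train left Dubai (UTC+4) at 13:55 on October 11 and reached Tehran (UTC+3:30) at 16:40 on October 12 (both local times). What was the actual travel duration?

27 hours 15 minutes

Tehran is 0:30 behind Dubai.
Clock-face elapsed time (ignoring zones) is 26 hours 45 minutes.
Actual elapsed = 26 hours 45 minutes + 0:30 = 27 hours 15 minutes.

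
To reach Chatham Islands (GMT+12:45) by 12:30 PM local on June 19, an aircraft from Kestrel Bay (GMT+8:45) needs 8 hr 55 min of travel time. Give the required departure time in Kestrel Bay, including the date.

11:35 PM on Jun 18

Target arrival in UTC: 12:30 PM − 12:45 = 11:45 PM on Jun 18.
Subtract 8 hours 55 minutes → departure 2:50 PM UTC on Jun 18.
Kestrel Bay is UTC+8:45: 2:50 PM + 8:45 = 11:35 PM on Jun 18.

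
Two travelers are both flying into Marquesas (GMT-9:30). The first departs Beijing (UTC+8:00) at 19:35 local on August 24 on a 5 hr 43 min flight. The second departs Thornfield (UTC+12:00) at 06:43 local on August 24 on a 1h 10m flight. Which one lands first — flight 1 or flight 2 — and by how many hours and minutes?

Flight 1 in UTC: 19:35 − 8:00 = 11:35 on Aug 24.
+5 hours 43 minutes → arrive 17:18 UTC on Aug 24.
Flight 2 in UTC: 06:43 − 12:00 = 18:43 on Aug 23.
+1 hour and 10 minutes → arrive 19:53 UTC on Aug 23.
Flight 2 lands earlier by 21 hours 25 minutes.

the second, by 21 hours 25 minutes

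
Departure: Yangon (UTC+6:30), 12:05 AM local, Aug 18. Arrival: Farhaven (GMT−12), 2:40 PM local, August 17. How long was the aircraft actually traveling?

9 hours 5 minutes

Departure in UTC: 12:05 AM − 6:30 = 5:35 PM on Aug 17.
Arrival in UTC: 2:40 PM + 12:00 = 2:40 AM on Aug 18.
Elapsed = 2:40 AM − 5:35 PM (+1 day) = 9 hours 5 minutes.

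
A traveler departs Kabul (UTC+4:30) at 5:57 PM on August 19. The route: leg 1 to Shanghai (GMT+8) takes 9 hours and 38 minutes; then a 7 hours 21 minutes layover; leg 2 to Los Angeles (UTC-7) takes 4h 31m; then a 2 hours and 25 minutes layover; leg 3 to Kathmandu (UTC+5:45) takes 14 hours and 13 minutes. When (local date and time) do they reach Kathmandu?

9:20 AM on August 21

Convert departure to UTC: 5:57 PM − 4:30 = 1:27 PM UTC on Aug 19.
Add 9 hours 38 minutes leg 1 → 11:05 PM UTC.
Add 7 hours and 21 minutes layover in Shanghai → 6:26 AM UTC (Aug 20).
Add 4 hours and 31 minutes leg 2 → 10:57 AM UTC.
Add 2 hours and 25 minutes layover in Los Angeles → 1:22 PM UTC.
Add 14 hours and 13 minutes leg 3 → 3:35 AM UTC (Aug 21).
Kathmandu is UTC+5:45, so local arrival = 3:35 AM + 5:45 = 9:20 AM on Aug 21.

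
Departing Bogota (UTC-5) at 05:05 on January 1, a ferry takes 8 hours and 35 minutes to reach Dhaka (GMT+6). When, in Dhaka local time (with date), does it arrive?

00:40 on Jan 2

Convert departure to UTC: 05:05 + 5:00 = 10:05 UTC on Jan 1.
Add 8 hours and 35 minutes travel time → 18:40 UTC.
Dhaka is UTC+6:00, so local arrival = 18:40 + 6:00 = 00:40 on Jan 2.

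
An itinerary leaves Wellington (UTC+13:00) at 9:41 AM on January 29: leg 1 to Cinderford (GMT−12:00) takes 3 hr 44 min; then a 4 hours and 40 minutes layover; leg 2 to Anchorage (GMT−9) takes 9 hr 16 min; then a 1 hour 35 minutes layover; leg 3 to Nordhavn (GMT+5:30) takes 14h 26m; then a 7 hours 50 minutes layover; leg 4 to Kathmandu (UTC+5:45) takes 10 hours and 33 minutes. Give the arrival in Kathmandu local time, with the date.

6:30 AM on January 31

Convert departure to UTC: 9:41 AM − 13:00 = 8:41 PM UTC on Jan 28.
Add 3 hours and 44 minutes leg 1 → 12:25 AM UTC (Jan 29).
Add 4 hours 40 minutes layover in Cinderford → 5:05 AM UTC.
Add 9 hours and 16 minutes leg 2 → 2:21 PM UTC.
Add 1 hour 35 minutes layover in Anchorage → 3:56 PM UTC.
Add 14 hours and 26 minutes leg 3 → 6:22 AM UTC (Jan 30).
Add 7 hours 50 minutes layover in Nordhavn → 2:12 PM UTC.
Add 10 hours and 33 minutes leg 4 → 12:45 AM UTC (Jan 31).
Kathmandu is UTC+5:45, so local arrival = 12:45 AM + 5:45 = 6:30 AM on Jan 31.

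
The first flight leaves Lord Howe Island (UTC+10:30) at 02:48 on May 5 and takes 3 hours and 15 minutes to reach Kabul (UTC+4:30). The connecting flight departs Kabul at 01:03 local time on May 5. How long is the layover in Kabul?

1 hour

Convert departure to UTC: 02:48 − 10:30 = 16:18 UTC on May 4.
Add 3 hours 15 minutes flight time → 19:33 UTC.
Kabul is UTC+4:30, so local arrival = 19:33 + 4:30 = 00:03 on May 5.
Layover = 01:03 − 00:03 = 1 hour.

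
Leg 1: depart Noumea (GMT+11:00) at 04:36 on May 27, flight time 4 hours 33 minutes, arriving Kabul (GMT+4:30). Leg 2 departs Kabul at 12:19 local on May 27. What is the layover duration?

9 hours 40 minutes

Convert departure to UTC: 04:36 − 11:00 = 17:36 UTC on May 26.
Add 4 hours and 33 minutes flight time → 22:09 UTC.
Kabul is UTC+4:30, so local arrival = 22:09 + 4:30 = 02:39 on May 27.
Layover = 12:19 − 02:39 = 9 hours 40 minutes.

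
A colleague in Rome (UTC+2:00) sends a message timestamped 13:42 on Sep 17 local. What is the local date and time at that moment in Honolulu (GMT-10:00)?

01:42 on September 17

In UTC: 13:42 − 2:00 = 11:42 on Sep 17.
Honolulu is UTC−10:00: 11:42 − 10:00 = 01:42 on Sep 17.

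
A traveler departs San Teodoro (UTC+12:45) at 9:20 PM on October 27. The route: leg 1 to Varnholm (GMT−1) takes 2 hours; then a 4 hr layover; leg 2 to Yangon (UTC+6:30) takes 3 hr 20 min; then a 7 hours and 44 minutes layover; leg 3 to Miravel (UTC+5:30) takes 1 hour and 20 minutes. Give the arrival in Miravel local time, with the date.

8:29 AM on October 28

Convert departure to UTC: 9:20 PM − 12:45 = 8:35 AM UTC on Oct 27.
Add 2 hours leg 1 → 10:35 AM UTC.
Add 4 hours layover in Varnholm → 2:35 PM UTC.
Add 3 hours and 20 minutes leg 2 → 5:55 PM UTC.
Add 7 hours 44 minutes layover in Yangon → 1:39 AM UTC (Oct 28).
Add 1 hour and 20 minutes leg 3 → 2:59 AM UTC.
Miravel is UTC+5:30, so local arrival = 2:59 AM + 5:30 = 8:29 AM on Oct 28.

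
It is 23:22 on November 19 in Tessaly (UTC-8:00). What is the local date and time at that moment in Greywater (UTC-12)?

19:22 on November 19

In UTC: 23:22 + 8:00 = 07:22 on Nov 20.
Greywater is UTC−12:00: 07:22 − 12:00 = 19:22 on Nov 19.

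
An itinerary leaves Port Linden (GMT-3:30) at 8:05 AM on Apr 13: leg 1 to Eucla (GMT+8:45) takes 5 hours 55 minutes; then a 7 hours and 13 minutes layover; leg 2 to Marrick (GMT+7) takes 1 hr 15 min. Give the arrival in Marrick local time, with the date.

8:58 AM on Apr 14

Convert departure to UTC: 8:05 AM + 3:30 = 11:35 AM UTC on Apr 13.
Add 5 hours and 55 minutes leg 1 → 5:30 PM UTC.
Add 7 hours 13 minutes layover in Eucla → 12:43 AM UTC (Apr 14).
Add 1 hour and 15 minutes leg 2 → 1:58 AM UTC.
Marrick is UTC+7:00, so local arrival = 1:58 AM + 7:00 = 8:58 AM on Apr 14.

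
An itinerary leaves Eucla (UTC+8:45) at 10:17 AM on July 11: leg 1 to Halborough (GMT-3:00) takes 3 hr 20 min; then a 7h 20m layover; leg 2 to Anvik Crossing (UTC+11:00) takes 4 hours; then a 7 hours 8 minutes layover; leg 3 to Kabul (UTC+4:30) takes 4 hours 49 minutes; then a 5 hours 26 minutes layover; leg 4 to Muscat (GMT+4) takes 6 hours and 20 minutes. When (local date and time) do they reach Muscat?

7:55 PM on July 12

Convert departure to UTC: 10:17 AM − 8:45 = 1:32 AM UTC on Jul 11.
Add 3 hours 20 minutes leg 1 → 4:52 AM UTC.
Add 7 hours 20 minutes layover in Halborough → 12:12 PM UTC.
Add 4 hours leg 2 → 4:12 PM UTC.
Add 7 hours and 8 minutes layover in Anvik Crossing → 11:20 PM UTC.
Add 4 hours and 49 minutes leg 3 → 4:09 AM UTC (Jul 12).
Add 5 hours and 26 minutes layover in Kabul → 9:35 AM UTC.
Add 6 hours 20 minutes leg 4 → 3:55 PM UTC.
Muscat is UTC+4:00, so local arrival = 3:55 PM + 4:00 = 7:55 PM on Jul 12.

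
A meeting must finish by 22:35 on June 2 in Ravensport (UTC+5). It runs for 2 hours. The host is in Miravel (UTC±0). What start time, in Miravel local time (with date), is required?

15:35 on Jun 2

Target end time in UTC: 22:35 − 5:00 = 17:35 on Jun 2.
Subtract 2 hours → start 15:35 UTC on Jun 2.
Miravel is UTC+0, so start is 15:35 on Jun 2.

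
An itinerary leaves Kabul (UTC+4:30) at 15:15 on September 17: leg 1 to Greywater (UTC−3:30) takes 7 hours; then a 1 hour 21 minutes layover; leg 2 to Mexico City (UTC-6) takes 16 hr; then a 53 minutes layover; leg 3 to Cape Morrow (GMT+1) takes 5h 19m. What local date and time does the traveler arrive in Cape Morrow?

18:18 on September 18

Convert departure to UTC: 15:15 − 4:30 = 10:45 UTC on Sep 17.
Add 7 hours leg 1 → 17:45 UTC.
Add 1 hour 21 minutes layover in Greywater → 19:06 UTC.
Add 16 hours leg 2 → 11:06 UTC (Sep 18).
Add 53 minutes layover in Mexico City → 11:59 UTC.
Add 5 hours and 19 minutes leg 3 → 17:18 UTC.
Cape Morrow is UTC+1:00, so local arrival = 17:18 + 1:00 = 18:18 on Sep 18.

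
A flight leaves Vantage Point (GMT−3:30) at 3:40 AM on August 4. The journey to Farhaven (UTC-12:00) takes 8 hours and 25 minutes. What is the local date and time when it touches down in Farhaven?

Convert departure to UTC: 3:40 AM + 3:30 = 7:10 AM UTC on Aug 4.
Add 8 hours and 25 minutes travel time → 3:35 PM UTC.
Farhaven is UTC−12:00, so local arrival = 3:35 PM − 12:00 = 3:35 AM on Aug 4.

3:35 AM on August 4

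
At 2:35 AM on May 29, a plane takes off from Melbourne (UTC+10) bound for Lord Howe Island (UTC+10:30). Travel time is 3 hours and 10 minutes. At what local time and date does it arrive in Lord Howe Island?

6:15 AM on May 29

Lord Howe Island is 0:30 ahead of Melbourne.
After 3 hours 10 minutes it is 5:45 AM in Melbourne.
Shift by the zone difference: 5:45 AM + 0:30 = 6:15 AM on May 29 in Lord Howe Island.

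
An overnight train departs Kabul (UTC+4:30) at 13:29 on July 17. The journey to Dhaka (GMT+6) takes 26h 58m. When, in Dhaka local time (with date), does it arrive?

Convert departure to UTC: 13:29 − 4:30 = 08:59 UTC on Jul 17.
Add 26 hours 58 minutes travel time → 11:57 UTC (Jul 18).
Dhaka is UTC+6:00, so local arrival = 11:57 + 6:00 = 17:57 on Jul 18.

17:57 on Jul 18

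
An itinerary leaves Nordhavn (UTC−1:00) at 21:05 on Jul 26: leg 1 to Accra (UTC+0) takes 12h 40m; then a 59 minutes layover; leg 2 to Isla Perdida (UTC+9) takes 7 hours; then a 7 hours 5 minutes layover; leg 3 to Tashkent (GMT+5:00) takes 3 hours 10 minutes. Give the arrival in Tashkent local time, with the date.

09:59 on July 28

Convert departure to UTC: 21:05 + 1:00 = 22:05 UTC on Jul 26.
Add 12 hours and 40 minutes leg 1 → 10:45 UTC (Jul 27).
Add 59 minutes layover in Accra → 11:44 UTC.
Add 7 hours leg 2 → 18:44 UTC.
Add 7 hours 5 minutes layover in Isla Perdida → 01:49 UTC (Jul 28).
Add 3 hours 10 minutes leg 3 → 04:59 UTC.
Tashkent is UTC+5:00, so local arrival = 04:59 + 5:00 = 09:59 on Jul 28.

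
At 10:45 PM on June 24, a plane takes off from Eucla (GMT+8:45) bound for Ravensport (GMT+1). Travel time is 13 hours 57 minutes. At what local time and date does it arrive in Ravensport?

4:57 AM on June 25

Convert departure to UTC: 10:45 PM − 8:45 = 2:00 PM UTC on Jun 24.
Add 13 hours 57 minutes travel time → 3:57 AM UTC (Jun 25).
Ravensport is UTC+1:00, so local arrival = 3:57 AM + 1:00 = 4:57 AM on Jun 25.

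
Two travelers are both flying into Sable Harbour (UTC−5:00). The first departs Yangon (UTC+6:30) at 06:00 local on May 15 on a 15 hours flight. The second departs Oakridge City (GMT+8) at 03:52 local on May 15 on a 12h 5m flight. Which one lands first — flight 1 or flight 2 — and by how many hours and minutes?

the second, by 6 hours 33 minutes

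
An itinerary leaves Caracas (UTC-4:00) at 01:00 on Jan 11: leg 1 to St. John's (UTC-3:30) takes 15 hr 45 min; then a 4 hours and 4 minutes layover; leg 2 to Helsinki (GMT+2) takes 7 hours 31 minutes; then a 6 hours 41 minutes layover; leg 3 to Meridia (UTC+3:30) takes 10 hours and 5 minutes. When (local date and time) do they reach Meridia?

04:36 on January 13

Convert departure to UTC: 01:00 + 4:00 = 05:00 UTC on Jan 11.
Add 15 hours 45 minutes leg 1 → 20:45 UTC.
Add 4 hours and 4 minutes layover in St. John's → 00:49 UTC (Jan 12).
Add 7 hours and 31 minutes leg 2 → 08:20 UTC.
Add 6 hours 41 minutes layover in Helsinki → 15:01 UTC.
Add 10 hours and 5 minutes leg 3 → 01:06 UTC (Jan 13).
Meridia is UTC+3:30, so local arrival = 01:06 + 3:30 = 04:36 on Jan 13.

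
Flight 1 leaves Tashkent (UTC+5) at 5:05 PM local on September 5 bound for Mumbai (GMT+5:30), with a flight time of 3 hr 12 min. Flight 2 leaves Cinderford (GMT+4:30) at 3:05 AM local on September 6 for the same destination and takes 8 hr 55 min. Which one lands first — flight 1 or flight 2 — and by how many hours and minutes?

Flight 1 in UTC: 5:05 PM − 5:00 = 12:05 PM on Sep 5.
+3 hours and 12 minutes → arrive 3:17 PM UTC on Sep 5.
Flight 2 in UTC: 3:05 AM − 4:30 = 10:35 PM on Sep 5.
+8 hours 55 minutes → arrive 7:30 AM UTC on Sep 6.
Flight 1 lands earlier by 16 hours 13 minutes.

the first, by 16 hours 13 minutes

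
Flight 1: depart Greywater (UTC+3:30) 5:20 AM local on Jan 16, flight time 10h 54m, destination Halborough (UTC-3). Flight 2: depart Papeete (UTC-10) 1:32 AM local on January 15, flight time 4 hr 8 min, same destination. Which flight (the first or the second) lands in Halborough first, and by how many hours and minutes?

Flight 1 in UTC: 5:20 AM − 3:30 = 1:50 AM on Jan 16.
+10 hours 54 minutes → arrive 12:44 PM UTC on Jan 16.
Flight 2 in UTC: 1:32 AM + 10:00 = 11:32 AM on Jan 15.
+4 hours and 8 minutes → arrive 3:40 PM UTC on Jan 15.
Flight 2 lands earlier by 21 hours 4 minutes.

the second, by 21 hours 4 minutes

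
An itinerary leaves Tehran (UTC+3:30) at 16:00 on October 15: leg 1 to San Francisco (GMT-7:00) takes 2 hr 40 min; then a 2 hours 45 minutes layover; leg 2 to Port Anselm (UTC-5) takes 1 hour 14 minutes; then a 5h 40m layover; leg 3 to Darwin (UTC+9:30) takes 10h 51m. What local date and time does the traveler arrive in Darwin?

21:10 on October 16

Convert departure to UTC: 16:00 − 3:30 = 12:30 UTC on Oct 15.
Add 2 hours 40 minutes leg 1 → 15:10 UTC.
Add 2 hours 45 minutes layover in San Francisco → 17:55 UTC.
Add 1 hour and 14 minutes leg 2 → 19:09 UTC.
Add 5 hours and 40 minutes layover in Port Anselm → 00:49 UTC (Oct 16).
Add 10 hours and 51 minutes leg 3 → 11:40 UTC.
Darwin is UTC+9:30, so local arrival = 11:40 + 9:30 = 21:10 on Oct 16.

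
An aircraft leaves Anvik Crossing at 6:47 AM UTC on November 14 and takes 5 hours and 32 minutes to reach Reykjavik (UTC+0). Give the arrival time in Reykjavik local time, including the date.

Departure is given in UTC: 6:47 AM on Nov 14.
Add 5 hours and 32 minutes → 12:19 PM UTC.
Reykjavik is UTC+0, so local arrival is 12:19 PM on Nov 14.

12:19 PM on Nov 14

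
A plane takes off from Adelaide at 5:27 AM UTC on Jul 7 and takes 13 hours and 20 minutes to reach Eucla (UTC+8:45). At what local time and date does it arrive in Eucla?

3:32 AM on July 8

Departure is given in UTC: 5:27 AM on Jul 7.
Add 13 hours and 20 minutes → 6:47 PM UTC.
Eucla is UTC+8:45: 6:47 PM + 8:45 = 3:32 AM on Jul 8.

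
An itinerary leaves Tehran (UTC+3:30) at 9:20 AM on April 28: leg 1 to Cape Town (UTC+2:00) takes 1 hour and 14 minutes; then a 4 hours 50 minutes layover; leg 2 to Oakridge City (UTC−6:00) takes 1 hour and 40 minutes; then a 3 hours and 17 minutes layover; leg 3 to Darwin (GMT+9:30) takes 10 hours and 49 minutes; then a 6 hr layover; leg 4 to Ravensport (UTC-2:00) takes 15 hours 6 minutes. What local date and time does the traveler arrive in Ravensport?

Convert departure to UTC: 9:20 AM − 3:30 = 5:50 AM UTC on Apr 28.
Add 1 hour and 14 minutes leg 1 → 7:04 AM UTC.
Add 4 hours 50 minutes layover in Cape Town → 11:54 AM UTC.
Add 1 hour and 40 minutes leg 2 → 1:34 PM UTC.
Add 3 hours and 17 minutes layover in Oakridge City → 4:51 PM UTC.
Add 10 hours and 49 minutes leg 3 → 3:40 AM UTC (Apr 29).
Add 6 hours layover in Darwin → 9:40 AM UTC.
Add 15 hours 6 minutes leg 4 → 12:46 AM UTC (Apr 30).
Ravensport is UTC−2:00, so local arrival = 12:46 AM − 2:00 = 10:46 PM on Apr 29.

10:46 PM on April 29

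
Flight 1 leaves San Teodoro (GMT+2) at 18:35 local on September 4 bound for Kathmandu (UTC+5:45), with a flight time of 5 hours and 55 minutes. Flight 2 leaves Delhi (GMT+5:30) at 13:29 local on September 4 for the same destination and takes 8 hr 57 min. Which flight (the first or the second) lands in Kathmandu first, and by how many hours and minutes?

the second, by 5 hours 34 minutes

Flight 1 in UTC: 18:35 − 2:00 = 16:35 on Sep 4.
+5 hours and 55 minutes → arrive 22:30 UTC on Sep 4.
Flight 2 in UTC: 13:29 − 5:30 = 07:59 on Sep 4.
+8 hours 57 minutes → arrive 16:56 UTC on Sep 4.
Flight 2 lands earlier by 5 hours 34 minutes.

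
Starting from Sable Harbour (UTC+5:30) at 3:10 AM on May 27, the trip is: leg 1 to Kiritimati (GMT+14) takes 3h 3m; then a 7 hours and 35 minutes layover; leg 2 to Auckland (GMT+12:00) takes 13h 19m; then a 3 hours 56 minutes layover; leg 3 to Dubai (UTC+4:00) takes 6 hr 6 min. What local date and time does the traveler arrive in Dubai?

11:39 AM on May 28

Convert departure to UTC: 3:10 AM − 5:30 = 9:40 PM UTC on May 26.
Add 3 hours and 3 minutes leg 1 → 12:43 AM UTC (May 27).
Add 7 hours 35 minutes layover in Kiritimati → 8:18 AM UTC.
Add 13 hours and 19 minutes leg 2 → 9:37 PM UTC.
Add 3 hours and 56 minutes layover in Auckland → 1:33 AM UTC (May 28).
Add 6 hours and 6 minutes leg 3 → 7:39 AM UTC.
Dubai is UTC+4:00, so local arrival = 7:39 AM + 4:00 = 11:39 AM on May 28.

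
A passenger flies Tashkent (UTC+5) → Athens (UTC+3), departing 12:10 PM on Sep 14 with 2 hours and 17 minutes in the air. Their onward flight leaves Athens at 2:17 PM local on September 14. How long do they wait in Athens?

1 hour 50 minutes

Convert departure to UTC: 12:10 PM − 5:00 = 7:10 AM UTC on Sep 14.
Add 2 hours and 17 minutes flight time → 9:27 AM UTC.
Athens is UTC+3:00, so local arrival = 9:27 AM + 3:00 = 12:27 PM on Sep 14.
Layover = 2:17 PM − 12:27 PM = 1 hour 50 minutes.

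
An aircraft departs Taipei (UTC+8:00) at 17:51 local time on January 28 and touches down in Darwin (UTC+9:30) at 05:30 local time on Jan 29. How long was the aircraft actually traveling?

10 hours 9 minutes

Departure in UTC: 17:51 − 8:00 = 09:51 on Jan 28.
Arrival in UTC: 05:30 − 9:30 = 20:00 on Jan 28.
Elapsed = 20:00 − 09:51 = 10 hours 9 minutes.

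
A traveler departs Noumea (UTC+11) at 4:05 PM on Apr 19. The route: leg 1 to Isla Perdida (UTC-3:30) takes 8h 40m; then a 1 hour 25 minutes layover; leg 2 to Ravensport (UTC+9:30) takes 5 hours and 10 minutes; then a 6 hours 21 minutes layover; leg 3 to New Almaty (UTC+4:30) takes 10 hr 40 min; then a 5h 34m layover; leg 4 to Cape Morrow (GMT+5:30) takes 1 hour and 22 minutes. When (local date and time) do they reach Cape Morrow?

Convert departure to UTC: 4:05 PM − 11:00 = 5:05 AM UTC on Apr 19.
Add 8 hours and 40 minutes leg 1 → 1:45 PM UTC.
Add 1 hour and 25 minutes layover in Isla Perdida → 3:10 PM UTC.
Add 5 hours and 10 minutes leg 2 → 8:20 PM UTC.
Add 6 hours 21 minutes layover in Ravensport → 2:41 AM UTC (Apr 20).
Add 10 hours 40 minutes leg 3 → 1:21 PM UTC.
Add 5 hours 34 minutes layover in New Almaty → 6:55 PM UTC.
Add 1 hour 22 minutes leg 4 → 8:17 PM UTC.
Cape Morrow is UTC+5:30, so local arrival = 8:17 PM + 5:30 = 1:47 AM on Apr 21.

1:47 AM on Apr 21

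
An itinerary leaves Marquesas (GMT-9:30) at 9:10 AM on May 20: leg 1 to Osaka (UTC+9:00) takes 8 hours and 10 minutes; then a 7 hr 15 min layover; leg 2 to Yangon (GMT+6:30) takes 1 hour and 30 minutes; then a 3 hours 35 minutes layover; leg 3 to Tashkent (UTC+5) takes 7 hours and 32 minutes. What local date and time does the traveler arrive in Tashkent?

Convert departure to UTC: 9:10 AM + 9:30 = 6:40 PM UTC on May 20.
Add 8 hours and 10 minutes leg 1 → 2:50 AM UTC (May 21).
Add 7 hours 15 minutes layover in Osaka → 10:05 AM UTC.
Add 1 hour and 30 minutes leg 2 → 11:35 AM UTC.
Add 3 hours and 35 minutes layover in Yangon → 3:10 PM UTC.
Add 7 hours 32 minutes leg 3 → 10:42 PM UTC.
Tashkent is UTC+5:00, so local arrival = 10:42 PM + 5:00 = 3:42 AM on May 22.

3:42 AM on May 22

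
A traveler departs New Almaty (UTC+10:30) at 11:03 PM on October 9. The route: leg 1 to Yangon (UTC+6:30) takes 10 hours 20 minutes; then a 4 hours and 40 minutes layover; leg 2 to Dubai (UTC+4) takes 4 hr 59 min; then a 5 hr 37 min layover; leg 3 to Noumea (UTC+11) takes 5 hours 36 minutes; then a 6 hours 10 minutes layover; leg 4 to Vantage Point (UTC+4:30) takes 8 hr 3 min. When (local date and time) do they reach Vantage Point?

Convert departure to UTC: 11:03 PM − 10:30 = 12:33 PM UTC on Oct 9.
Add 10 hours 20 minutes leg 1 → 10:53 PM UTC.
Add 4 hours 40 minutes layover in Yangon → 3:33 AM UTC (Oct 10).
Add 4 hours and 59 minutes leg 2 → 8:32 AM UTC.
Add 5 hours 37 minutes layover in Dubai → 2:09 PM UTC.
Add 5 hours and 36 minutes leg 3 → 7:45 PM UTC.
Add 6 hours and 10 minutes layover in Noumea → 1:55 AM UTC (Oct 11).
Add 8 hours 3 minutes leg 4 → 9:58 AM UTC.
Vantage Point is UTC+4:30, so local arrival = 9:58 AM + 4:30 = 2:28 PM on Oct 11.

2:28 PM on October 11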